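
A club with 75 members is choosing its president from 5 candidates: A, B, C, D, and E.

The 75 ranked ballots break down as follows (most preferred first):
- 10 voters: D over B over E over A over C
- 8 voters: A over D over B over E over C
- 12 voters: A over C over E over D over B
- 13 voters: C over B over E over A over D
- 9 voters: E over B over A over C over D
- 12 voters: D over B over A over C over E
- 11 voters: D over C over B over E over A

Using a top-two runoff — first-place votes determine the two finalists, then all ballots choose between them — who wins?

A

Round 1 first-place votes: A 20, B 0, C 13, D 33, E 9. D and A advance.
Runoff: D is ranked above A on 33 ballots, A above D on 42.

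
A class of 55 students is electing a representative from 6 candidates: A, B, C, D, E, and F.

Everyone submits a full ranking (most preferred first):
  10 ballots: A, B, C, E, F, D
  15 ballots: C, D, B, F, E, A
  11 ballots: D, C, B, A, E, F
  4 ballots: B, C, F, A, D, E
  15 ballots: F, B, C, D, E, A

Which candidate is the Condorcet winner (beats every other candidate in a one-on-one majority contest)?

B

B vs A: 45–10
B vs C: 29–26
B vs D: 29–26
B vs E: 55–0
B vs F: 40–15
B beats every other candidate.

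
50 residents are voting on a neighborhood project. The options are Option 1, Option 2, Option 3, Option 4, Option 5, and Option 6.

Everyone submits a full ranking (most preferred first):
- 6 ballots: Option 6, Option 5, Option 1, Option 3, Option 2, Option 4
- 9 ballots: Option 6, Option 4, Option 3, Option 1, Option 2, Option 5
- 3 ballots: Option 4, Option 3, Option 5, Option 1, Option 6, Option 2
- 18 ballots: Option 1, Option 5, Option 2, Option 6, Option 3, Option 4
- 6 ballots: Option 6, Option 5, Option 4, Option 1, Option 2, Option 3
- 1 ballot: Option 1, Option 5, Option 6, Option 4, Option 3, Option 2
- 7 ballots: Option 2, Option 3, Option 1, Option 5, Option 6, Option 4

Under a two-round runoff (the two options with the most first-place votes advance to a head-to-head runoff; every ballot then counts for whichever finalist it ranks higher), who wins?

Option 1

Round 1 first-place votes: Option 1 19, Option 2 7, Option 3 0, Option 4 3, Option 5 0, Option 6 21. Option 6 and Option 1 advance.
Runoff: Option 6 is ranked above Option 1 on 21 ballots, Option 1 above Option 6 on 29.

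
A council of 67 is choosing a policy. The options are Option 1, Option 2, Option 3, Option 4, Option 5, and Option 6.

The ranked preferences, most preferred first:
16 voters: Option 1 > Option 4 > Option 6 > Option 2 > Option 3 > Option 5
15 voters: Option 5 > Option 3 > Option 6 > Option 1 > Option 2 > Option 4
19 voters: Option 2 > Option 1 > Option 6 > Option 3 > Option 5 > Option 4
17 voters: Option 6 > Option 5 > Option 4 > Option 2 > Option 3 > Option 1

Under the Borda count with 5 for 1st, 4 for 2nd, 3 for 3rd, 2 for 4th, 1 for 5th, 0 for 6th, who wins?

Option 6

Option 1: 16×5 + 15×2 + 19×4 + 17×0 = 186
Option 2: 16×2 + 15×1 + 19×5 + 17×2 = 176
Option 3: 16×1 + 15×4 + 19×2 + 17×1 = 131
Option 4: 16×4 + 15×0 + 19×0 + 17×3 = 115
Option 5: 16×0 + 15×5 + 19×1 + 17×4 = 162
Option 6: 16×3 + 15×3 + 19×3 + 17×5 = 235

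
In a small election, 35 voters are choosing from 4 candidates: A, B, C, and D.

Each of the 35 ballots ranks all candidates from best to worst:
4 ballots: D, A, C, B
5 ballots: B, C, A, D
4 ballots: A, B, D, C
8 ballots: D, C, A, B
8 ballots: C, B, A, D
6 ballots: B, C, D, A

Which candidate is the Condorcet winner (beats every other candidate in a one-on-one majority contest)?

C vs A: 27–8
C vs B: 20–15
C vs D: 19–16
C beats every other candidate.

C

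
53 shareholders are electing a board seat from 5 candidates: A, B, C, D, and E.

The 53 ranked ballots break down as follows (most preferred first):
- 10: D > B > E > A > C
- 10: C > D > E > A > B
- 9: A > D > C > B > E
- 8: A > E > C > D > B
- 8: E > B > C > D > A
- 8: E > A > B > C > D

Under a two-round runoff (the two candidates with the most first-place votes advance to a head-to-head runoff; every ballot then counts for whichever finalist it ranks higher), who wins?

E

Round 1 first-place votes: A 17, B 0, C 10, D 10, E 16. A and E advance.
Runoff: A is ranked above E on 17 ballots, E above A on 36.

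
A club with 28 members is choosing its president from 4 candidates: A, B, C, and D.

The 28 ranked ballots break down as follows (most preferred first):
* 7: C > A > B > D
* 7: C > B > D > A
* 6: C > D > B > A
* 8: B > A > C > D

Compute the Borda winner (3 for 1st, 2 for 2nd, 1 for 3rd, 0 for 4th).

A: 7×2 + 7×0 + 6×0 + 8×2 = 30
B: 7×1 + 7×2 + 6×1 + 8×3 = 51
C: 7×3 + 7×3 + 6×3 + 8×1 = 68
D: 7×0 + 7×1 + 6×2 + 8×0 = 19

C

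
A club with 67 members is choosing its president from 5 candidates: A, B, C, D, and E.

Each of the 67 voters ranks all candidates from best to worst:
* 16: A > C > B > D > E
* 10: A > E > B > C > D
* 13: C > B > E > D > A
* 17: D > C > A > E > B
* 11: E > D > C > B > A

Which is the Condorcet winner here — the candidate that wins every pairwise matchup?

C vs A: 41–26
C vs B: 57–10
C vs D: 39–28
C vs E: 46–21
C beats every other candidate.

C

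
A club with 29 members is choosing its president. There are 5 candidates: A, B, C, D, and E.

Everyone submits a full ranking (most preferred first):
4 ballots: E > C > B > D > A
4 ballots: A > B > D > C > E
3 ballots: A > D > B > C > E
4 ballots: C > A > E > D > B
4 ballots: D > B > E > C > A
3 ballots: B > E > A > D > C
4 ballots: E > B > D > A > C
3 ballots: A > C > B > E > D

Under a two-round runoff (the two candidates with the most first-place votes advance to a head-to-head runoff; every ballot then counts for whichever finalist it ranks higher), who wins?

Round 1 first-place votes: A 10, B 3, C 4, D 4, E 8. A and E advance.
Runoff: A is ranked above E on 14 ballots, E above A on 15.

E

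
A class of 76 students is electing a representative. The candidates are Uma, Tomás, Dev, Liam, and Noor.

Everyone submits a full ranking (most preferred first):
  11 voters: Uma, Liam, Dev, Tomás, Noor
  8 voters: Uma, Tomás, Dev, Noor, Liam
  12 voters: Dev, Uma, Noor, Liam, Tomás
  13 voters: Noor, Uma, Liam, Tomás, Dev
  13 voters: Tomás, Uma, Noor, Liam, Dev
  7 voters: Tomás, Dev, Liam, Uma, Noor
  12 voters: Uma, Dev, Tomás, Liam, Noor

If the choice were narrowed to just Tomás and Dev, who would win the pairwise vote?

Tomás is ranked above Dev on 41 ballots; Dev above Tomás on 35.

Tomás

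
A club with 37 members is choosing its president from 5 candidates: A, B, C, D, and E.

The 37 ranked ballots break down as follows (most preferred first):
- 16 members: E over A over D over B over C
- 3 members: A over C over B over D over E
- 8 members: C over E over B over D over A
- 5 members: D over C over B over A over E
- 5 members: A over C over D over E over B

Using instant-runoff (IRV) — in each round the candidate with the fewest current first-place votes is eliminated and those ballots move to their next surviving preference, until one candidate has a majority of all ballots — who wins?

Round 1: A 8, B 0, C 8, D 5, E 16. B eliminated.
Round 2: A 8, C 8, D 5, E 16. D eliminated.
Round 3: A 8, C 13, E 16. A eliminated.
Round 4: C 21, E 16. C has a majority (≥19).

C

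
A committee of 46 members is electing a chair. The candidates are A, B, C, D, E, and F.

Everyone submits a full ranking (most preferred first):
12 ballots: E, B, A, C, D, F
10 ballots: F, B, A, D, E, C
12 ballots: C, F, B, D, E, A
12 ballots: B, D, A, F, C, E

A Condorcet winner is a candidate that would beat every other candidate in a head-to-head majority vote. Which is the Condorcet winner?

B

B vs A: 46–0
B vs C: 34–12
B vs D: 46–0
B vs E: 34–12
B vs F: 24–22
B beats every other candidate.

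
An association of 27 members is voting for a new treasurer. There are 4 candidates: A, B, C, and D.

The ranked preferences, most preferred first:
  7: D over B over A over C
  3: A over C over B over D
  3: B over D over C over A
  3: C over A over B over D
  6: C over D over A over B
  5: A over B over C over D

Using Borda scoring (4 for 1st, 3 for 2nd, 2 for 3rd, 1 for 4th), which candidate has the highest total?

A

A: 7×2 + 3×4 + 3×1 + 3×3 + 6×2 + 5×4 = 70
B: 7×3 + 3×2 + 3×4 + 3×2 + 6×1 + 5×3 = 66
C: 7×1 + 3×3 + 3×2 + 3×4 + 6×4 + 5×2 = 68
D: 7×4 + 3×1 + 3×3 + 3×1 + 6×3 + 5×1 = 66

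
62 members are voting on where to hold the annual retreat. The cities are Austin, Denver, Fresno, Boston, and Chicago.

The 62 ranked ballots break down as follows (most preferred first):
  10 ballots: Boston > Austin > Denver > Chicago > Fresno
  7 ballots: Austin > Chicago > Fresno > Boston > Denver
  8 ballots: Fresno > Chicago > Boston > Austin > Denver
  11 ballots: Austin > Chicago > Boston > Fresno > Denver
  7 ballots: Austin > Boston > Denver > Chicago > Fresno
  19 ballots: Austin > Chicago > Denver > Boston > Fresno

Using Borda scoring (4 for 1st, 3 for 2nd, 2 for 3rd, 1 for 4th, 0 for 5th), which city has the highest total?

Austin

Austin: 10×3 + 7×4 + 8×1 + 11×4 + 7×4 + 19×4 = 214
Denver: 10×2 + 7×0 + 8×0 + 11×0 + 7×2 + 19×2 = 72
Fresno: 10×0 + 7×2 + 8×4 + 11×1 + 7×0 + 19×0 = 57
Boston: 10×4 + 7×1 + 8×2 + 11×2 + 7×3 + 19×1 = 125
Chicago: 10×1 + 7×3 + 8×3 + 11×3 + 7×1 + 19×3 = 152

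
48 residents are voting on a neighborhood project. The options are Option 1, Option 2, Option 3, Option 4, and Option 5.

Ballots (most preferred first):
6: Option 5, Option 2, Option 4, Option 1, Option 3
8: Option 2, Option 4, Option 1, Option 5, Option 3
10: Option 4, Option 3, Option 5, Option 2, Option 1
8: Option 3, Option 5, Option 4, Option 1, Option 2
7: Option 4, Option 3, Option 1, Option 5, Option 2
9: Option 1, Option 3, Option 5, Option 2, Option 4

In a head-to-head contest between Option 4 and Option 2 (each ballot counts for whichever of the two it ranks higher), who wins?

Option 4 is ranked above Option 2 on 25 ballots; Option 2 above Option 4 on 23.

Option 4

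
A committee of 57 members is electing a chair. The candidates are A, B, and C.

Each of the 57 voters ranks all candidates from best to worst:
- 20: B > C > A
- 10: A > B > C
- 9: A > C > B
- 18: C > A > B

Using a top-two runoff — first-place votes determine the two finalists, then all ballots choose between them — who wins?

A

Round 1 first-place votes: A 19, B 20, C 18. B and A advance.
Runoff: B is ranked above A on 20 ballots, A above B on 37.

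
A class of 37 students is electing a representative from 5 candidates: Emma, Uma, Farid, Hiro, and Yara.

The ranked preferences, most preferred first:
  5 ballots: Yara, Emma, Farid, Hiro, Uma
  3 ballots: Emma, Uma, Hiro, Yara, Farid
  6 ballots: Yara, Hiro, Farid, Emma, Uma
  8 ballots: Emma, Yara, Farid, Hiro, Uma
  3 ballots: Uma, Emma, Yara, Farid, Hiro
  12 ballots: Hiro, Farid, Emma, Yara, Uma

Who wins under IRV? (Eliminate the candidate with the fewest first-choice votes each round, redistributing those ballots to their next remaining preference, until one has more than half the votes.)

Emma

Round 1: Emma 11, Uma 3, Farid 0, Hiro 12, Yara 11. Farid eliminated.
Round 2: Emma 11, Uma 3, Hiro 12, Yara 11. Uma eliminated.
Round 3: Emma 14, Hiro 12, Yara 11. Yara eliminated.
Round 4: Emma 19, Hiro 18. Emma has a majority (≥19).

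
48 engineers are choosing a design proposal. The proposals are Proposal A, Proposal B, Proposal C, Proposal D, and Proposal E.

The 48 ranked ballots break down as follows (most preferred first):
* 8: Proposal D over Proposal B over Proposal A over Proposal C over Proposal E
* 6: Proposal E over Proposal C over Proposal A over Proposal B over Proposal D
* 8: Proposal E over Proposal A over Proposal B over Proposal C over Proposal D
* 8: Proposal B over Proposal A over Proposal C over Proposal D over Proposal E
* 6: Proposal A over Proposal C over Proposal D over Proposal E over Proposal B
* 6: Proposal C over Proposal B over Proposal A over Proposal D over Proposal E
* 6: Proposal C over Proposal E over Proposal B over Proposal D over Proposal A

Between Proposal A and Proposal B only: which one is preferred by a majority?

Proposal A is ranked above Proposal B on 20 ballots; Proposal B above Proposal A on 28.

Proposal B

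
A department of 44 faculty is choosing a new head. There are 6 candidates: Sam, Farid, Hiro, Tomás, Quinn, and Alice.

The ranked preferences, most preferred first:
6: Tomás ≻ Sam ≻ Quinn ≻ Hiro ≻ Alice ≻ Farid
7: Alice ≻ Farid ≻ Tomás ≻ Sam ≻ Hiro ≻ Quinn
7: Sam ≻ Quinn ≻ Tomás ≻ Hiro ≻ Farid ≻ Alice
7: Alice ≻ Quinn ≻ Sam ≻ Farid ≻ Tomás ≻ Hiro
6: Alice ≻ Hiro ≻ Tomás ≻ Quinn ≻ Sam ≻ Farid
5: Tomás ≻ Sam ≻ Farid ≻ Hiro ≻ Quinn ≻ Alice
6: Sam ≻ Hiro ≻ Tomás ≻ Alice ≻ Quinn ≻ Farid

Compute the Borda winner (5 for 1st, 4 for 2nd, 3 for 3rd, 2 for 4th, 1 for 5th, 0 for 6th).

Sam

Sam: 6×4 + 7×2 + 7×5 + 7×3 + 6×1 + 5×4 + 6×5 = 150
Farid: 6×0 + 7×4 + 7×1 + 7×2 + 6×0 + 5×3 + 6×0 = 64
Hiro: 6×2 + 7×1 + 7×2 + 7×0 + 6×4 + 5×2 + 6×4 = 91
Tomás: 6×5 + 7×3 + 7×3 + 7×1 + 6×3 + 5×5 + 6×3 = 140
Quinn: 6×3 + 7×0 + 7×4 + 7×4 + 6×2 + 5×1 + 6×1 = 97
Alice: 6×1 + 7×5 + 7×0 + 7×5 + 6×5 + 5×0 + 6×2 = 118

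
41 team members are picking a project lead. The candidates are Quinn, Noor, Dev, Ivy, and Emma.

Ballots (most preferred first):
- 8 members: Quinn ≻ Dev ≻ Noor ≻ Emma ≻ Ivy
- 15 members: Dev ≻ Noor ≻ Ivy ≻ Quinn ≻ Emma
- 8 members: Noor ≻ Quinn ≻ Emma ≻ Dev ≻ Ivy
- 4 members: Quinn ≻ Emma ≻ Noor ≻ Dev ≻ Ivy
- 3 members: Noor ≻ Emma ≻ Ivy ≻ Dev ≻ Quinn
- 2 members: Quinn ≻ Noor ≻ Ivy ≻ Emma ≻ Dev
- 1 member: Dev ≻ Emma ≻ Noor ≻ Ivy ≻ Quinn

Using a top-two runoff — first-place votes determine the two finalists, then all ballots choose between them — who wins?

Quinn

Round 1 first-place votes: Quinn 14, Noor 11, Dev 16, Ivy 0, Emma 0. Dev and Quinn advance.
Runoff: Dev is ranked above Quinn on 19 ballots, Quinn above Dev on 22.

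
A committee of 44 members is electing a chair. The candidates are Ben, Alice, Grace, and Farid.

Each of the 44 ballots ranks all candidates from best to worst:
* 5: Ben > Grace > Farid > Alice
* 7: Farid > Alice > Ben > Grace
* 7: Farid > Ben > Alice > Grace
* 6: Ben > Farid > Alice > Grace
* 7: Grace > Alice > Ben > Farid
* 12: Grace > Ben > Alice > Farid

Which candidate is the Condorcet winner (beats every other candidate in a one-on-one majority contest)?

Ben vs Alice: 30–14
Ben vs Grace: 25–19
Ben vs Farid: 30–14
Ben beats every other candidate.

Ben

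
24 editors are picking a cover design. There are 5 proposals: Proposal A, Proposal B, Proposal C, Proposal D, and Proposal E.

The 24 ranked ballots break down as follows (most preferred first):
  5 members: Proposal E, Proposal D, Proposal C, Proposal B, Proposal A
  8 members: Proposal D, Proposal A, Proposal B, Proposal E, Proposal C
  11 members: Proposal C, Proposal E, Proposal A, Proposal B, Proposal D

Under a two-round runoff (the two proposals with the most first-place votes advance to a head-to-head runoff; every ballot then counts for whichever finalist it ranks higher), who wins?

Proposal D

Round 1 first-place votes: Proposal A 0, Proposal B 0, Proposal C 11, Proposal D 8, Proposal E 5. Proposal C and Proposal D advance.
Runoff: Proposal C is ranked above Proposal D on 11 ballots, Proposal D above Proposal C on 13.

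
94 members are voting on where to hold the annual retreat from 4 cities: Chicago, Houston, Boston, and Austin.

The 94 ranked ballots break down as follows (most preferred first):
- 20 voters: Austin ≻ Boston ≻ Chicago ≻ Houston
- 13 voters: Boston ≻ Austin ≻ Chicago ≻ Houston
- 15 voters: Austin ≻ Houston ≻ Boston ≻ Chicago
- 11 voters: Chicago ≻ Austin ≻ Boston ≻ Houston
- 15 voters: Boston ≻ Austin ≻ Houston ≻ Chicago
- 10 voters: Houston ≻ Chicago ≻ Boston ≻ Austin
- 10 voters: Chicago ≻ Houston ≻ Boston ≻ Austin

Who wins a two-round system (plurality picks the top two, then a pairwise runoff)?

Boston

Round 1 first-place votes: Chicago 21, Houston 10, Boston 28, Austin 35. Austin and Boston advance.
Runoff: Austin is ranked above Boston on 46 ballots, Boston above Austin on 48.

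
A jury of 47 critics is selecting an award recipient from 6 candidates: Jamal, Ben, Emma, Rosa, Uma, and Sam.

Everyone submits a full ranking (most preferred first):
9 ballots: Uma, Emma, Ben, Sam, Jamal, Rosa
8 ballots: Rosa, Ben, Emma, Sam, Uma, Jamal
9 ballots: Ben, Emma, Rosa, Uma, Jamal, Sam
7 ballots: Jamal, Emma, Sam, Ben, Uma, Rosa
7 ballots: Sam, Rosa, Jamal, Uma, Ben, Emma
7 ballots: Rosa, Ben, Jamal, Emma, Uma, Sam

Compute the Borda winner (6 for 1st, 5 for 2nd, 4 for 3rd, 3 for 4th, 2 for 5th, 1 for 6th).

Ben

Jamal: 9×2 + 8×1 + 9×2 + 7×6 + 7×4 + 7×4 = 142
Ben: 9×4 + 8×5 + 9×6 + 7×3 + 7×2 + 7×5 = 200
Emma: 9×5 + 8×4 + 9×5 + 7×5 + 7×1 + 7×3 = 185
Rosa: 9×1 + 8×6 + 9×4 + 7×1 + 7×5 + 7×6 = 177
Uma: 9×6 + 8×2 + 9×3 + 7×2 + 7×3 + 7×2 = 146
Sam: 9×3 + 8×3 + 9×1 + 7×4 + 7×6 + 7×1 = 137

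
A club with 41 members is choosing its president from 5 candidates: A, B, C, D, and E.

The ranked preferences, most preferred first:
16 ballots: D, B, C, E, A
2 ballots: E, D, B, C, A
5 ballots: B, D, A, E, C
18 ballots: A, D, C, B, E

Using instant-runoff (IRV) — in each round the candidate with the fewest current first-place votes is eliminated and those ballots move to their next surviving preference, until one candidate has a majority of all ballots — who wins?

D

Round 1: A 18, B 5, C 0, D 16, E 2. C eliminated.
Round 2: A 18, B 5, D 16, E 2. E eliminated.
Round 3: A 18, B 5, D 18. B eliminated.
Round 4: A 18, D 23. D has a majority (≥21).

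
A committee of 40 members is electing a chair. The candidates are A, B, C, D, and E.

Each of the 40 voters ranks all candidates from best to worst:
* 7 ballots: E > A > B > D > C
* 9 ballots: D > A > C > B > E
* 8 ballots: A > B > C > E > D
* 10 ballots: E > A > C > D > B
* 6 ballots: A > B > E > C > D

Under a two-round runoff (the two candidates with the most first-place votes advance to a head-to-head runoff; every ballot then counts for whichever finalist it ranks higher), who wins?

A

Round 1 first-place votes: A 14, B 0, C 0, D 9, E 17. E and A advance.
Runoff: E is ranked above A on 17 ballots, A above E on 23.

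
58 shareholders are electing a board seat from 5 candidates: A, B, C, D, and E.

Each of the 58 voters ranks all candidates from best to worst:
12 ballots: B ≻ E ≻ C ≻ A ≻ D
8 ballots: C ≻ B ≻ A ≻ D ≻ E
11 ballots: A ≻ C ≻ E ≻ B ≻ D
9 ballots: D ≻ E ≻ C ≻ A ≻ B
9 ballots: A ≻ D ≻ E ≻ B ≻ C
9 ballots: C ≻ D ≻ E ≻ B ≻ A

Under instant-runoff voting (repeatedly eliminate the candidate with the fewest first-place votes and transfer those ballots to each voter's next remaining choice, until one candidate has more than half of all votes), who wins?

C

Round 1: A 20, B 12, C 17, D 9, E 0. E eliminated.
Round 2: A 20, B 12, C 17, D 9. D eliminated.
Round 3: A 20, B 12, C 26. B eliminated.
Round 4: A 20, C 38. C has a majority (≥30).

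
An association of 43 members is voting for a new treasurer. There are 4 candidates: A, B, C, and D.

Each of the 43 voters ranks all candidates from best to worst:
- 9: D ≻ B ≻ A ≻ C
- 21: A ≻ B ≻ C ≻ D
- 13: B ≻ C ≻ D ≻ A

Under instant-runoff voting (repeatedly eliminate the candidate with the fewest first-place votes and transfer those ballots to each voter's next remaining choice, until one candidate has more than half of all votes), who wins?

Round 1: A 21, B 13, C 0, D 9. C eliminated.
Round 2: A 21, B 13, D 9. D eliminated.
Round 3: A 21, B 22. B has a majority (≥22).

B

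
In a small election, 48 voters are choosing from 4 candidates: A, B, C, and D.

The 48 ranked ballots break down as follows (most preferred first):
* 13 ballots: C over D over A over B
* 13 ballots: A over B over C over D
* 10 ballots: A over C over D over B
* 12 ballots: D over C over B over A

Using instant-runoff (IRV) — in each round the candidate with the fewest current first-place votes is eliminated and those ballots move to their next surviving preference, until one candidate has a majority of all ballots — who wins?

Round 1: A 23, B 0, C 13, D 12. B eliminated.
Round 2: A 23, C 13, D 12. D eliminated.
Round 3: A 23, C 25. C has a majority (≥25).

C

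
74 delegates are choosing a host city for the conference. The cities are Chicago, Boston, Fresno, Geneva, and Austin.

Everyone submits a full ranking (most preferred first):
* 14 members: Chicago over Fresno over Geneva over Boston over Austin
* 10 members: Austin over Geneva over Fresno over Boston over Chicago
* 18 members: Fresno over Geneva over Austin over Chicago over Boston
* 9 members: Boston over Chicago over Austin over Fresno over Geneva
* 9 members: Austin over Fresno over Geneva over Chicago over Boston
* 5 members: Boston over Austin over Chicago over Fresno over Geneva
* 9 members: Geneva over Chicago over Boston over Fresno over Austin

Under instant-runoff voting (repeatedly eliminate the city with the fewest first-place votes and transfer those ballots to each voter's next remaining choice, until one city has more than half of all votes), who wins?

Round 1: Chicago 14, Boston 14, Fresno 18, Geneva 9, Austin 19. Geneva eliminated.
Round 2: Chicago 23, Boston 14, Fresno 18, Austin 19. Boston eliminated.
Round 3: Chicago 32, Fresno 18, Austin 24. Fresno eliminated.
Round 4: Chicago 32, Austin 42. Austin has a majority (≥38).

Austin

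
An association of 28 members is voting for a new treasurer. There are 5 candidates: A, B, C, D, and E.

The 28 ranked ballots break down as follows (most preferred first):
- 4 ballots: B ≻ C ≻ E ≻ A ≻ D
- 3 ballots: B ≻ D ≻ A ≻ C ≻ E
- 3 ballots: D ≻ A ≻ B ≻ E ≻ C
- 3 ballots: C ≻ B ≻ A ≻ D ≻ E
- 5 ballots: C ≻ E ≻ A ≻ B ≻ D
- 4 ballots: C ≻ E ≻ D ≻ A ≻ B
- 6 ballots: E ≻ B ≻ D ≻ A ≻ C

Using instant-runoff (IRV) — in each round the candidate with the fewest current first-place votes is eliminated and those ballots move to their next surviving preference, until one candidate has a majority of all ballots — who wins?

Round 1: A 0, B 7, C 12, D 3, E 6. A eliminated.
Round 2: B 7, C 12, D 3, E 6. D eliminated.
Round 3: B 10, C 12, E 6. E eliminated.
Round 4: B 16, C 12. B has a majority (≥15).

B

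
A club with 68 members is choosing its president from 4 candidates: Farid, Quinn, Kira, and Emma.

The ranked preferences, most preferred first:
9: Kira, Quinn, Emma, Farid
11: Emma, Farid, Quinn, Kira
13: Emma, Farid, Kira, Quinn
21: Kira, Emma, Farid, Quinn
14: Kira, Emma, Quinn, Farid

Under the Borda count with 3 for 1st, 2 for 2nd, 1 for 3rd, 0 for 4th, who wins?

Farid: 9×0 + 11×2 + 13×2 + 21×1 + 14×0 = 69
Quinn: 9×2 + 11×1 + 13×0 + 21×0 + 14×1 = 43
Kira: 9×3 + 11×0 + 13×1 + 21×3 + 14×3 = 145
Emma: 9×1 + 11×3 + 13×3 + 21×2 + 14×2 = 151

Emma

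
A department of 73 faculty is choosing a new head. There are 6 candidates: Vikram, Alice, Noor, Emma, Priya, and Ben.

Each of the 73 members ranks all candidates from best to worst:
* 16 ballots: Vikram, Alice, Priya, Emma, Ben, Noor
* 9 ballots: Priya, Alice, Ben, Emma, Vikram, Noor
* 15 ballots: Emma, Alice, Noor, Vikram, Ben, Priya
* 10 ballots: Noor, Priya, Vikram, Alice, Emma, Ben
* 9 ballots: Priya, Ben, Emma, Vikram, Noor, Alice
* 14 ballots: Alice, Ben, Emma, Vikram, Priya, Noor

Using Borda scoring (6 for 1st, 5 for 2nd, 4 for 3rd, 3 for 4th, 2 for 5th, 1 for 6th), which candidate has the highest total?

Alice

Vikram: 16×6 + 9×2 + 15×3 + 10×4 + 9×3 + 14×3 = 268
Alice: 16×5 + 9×5 + 15×5 + 10×3 + 9×1 + 14×6 = 323
Noor: 16×1 + 9×1 + 15×4 + 10×6 + 9×2 + 14×1 = 177
Emma: 16×3 + 9×3 + 15×6 + 10×2 + 9×4 + 14×4 = 277
Priya: 16×4 + 9×6 + 15×1 + 10×5 + 9×6 + 14×2 = 265
Ben: 16×2 + 9×4 + 15×2 + 10×1 + 9×5 + 14×5 = 223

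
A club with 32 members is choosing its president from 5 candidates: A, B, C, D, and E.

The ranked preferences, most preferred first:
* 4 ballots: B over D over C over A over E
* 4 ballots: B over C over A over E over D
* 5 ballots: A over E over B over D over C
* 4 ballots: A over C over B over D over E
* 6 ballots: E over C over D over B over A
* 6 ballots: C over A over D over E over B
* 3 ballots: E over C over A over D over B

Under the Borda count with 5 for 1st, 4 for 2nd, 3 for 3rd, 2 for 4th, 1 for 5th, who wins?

C

A: 4×2 + 4×3 + 5×5 + 4×5 + 6×1 + 6×4 + 3×3 = 104
B: 4×5 + 4×5 + 5×3 + 4×3 + 6×2 + 6×1 + 3×1 = 88
C: 4×3 + 4×4 + 5×1 + 4×4 + 6×4 + 6×5 + 3×4 = 115
D: 4×4 + 4×1 + 5×2 + 4×2 + 6×3 + 6×3 + 3×2 = 80
E: 4×1 + 4×2 + 5×4 + 4×1 + 6×5 + 6×2 + 3×5 = 93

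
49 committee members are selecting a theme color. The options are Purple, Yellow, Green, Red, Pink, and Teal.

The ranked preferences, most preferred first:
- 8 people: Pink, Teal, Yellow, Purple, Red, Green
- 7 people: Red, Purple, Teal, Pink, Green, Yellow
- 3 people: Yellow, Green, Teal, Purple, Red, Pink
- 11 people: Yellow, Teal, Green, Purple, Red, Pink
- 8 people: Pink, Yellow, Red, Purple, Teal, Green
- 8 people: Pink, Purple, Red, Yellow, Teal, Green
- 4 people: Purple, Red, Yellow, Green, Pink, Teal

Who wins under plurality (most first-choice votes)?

First-place votes: Purple 4, Yellow 14, Green 0, Red 7, Pink 24, Teal 0.

Pink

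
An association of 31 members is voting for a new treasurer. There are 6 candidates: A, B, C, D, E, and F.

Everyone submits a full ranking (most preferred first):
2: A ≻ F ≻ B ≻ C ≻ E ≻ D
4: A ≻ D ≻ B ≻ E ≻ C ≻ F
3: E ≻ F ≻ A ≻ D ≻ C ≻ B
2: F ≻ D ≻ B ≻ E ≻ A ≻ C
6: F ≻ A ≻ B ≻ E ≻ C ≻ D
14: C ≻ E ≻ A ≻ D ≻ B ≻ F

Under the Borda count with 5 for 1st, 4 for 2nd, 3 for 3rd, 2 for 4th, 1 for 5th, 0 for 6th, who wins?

A

A: 2×5 + 4×5 + 3×3 + 2×1 + 6×4 + 14×3 = 107
B: 2×3 + 4×3 + 3×0 + 2×3 + 6×3 + 14×1 = 56
C: 2×2 + 4×1 + 3×1 + 2×0 + 6×1 + 14×5 = 87
D: 2×0 + 4×4 + 3×2 + 2×4 + 6×0 + 14×2 = 58
E: 2×1 + 4×2 + 3×5 + 2×2 + 6×2 + 14×4 = 97
F: 2×4 + 4×0 + 3×4 + 2×5 + 6×5 + 14×0 = 60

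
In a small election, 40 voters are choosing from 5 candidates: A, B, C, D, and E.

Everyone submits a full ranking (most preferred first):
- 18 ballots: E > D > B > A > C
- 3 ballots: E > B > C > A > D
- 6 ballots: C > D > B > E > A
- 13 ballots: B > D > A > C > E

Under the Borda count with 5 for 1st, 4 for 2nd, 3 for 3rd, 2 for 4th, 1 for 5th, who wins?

D

A: 18×2 + 3×2 + 6×1 + 13×3 = 87
B: 18×3 + 3×4 + 6×3 + 13×5 = 149
C: 18×1 + 3×3 + 6×5 + 13×2 = 83
D: 18×4 + 3×1 + 6×4 + 13×4 = 151
E: 18×5 + 3×5 + 6×2 + 13×1 = 130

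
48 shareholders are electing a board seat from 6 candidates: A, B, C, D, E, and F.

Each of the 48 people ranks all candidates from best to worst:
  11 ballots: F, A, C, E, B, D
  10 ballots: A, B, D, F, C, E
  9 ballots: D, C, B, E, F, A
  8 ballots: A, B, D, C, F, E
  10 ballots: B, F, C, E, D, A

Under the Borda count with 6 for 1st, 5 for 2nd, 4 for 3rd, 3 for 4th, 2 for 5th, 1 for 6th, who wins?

A: 11×5 + 10×6 + 9×1 + 8×6 + 10×1 = 182
B: 11×2 + 10×5 + 9×4 + 8×5 + 10×6 = 208
C: 11×4 + 10×2 + 9×5 + 8×3 + 10×4 = 173
D: 11×1 + 10×4 + 9×6 + 8×4 + 10×2 = 157
E: 11×3 + 10×1 + 9×3 + 8×1 + 10×3 = 108
F: 11×6 + 10×3 + 9×2 + 8×2 + 10×5 = 180

B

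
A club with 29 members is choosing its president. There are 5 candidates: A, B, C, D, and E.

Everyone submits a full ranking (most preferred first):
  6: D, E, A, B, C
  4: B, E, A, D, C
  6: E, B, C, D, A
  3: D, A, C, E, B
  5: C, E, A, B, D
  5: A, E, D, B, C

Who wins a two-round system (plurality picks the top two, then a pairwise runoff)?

Round 1 first-place votes: A 5, B 4, C 5, D 9, E 6. D and E advance.
Runoff: D is ranked above E on 9 ballots, E above D on 20.

E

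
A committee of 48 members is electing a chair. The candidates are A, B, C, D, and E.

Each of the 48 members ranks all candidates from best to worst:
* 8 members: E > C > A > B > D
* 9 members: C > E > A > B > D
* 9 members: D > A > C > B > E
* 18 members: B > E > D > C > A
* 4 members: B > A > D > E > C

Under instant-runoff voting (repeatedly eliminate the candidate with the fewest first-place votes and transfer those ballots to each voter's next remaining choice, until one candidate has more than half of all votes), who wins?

C

Round 1: A 0, B 22, C 9, D 9, E 8. A eliminated.
Round 2: B 22, C 9, D 9, E 8. E eliminated.
Round 3: B 22, C 17, D 9. D eliminated.
Round 4: B 22, C 26. C has a majority (≥25).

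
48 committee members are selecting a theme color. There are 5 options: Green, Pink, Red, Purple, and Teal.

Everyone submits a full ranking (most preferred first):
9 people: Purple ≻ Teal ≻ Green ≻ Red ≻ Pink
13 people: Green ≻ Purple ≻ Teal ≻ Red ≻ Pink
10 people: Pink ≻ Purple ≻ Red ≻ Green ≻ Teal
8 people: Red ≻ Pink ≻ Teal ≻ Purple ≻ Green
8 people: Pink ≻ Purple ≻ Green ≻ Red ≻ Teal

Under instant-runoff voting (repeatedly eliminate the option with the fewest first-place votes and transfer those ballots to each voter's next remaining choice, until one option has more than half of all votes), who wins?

Pink

Round 1: Green 13, Pink 18, Red 8, Purple 9, Teal 0. Teal eliminated.
Round 2: Green 13, Pink 18, Red 8, Purple 9. Red eliminated.
Round 3: Green 13, Pink 26, Purple 9. Pink has a majority (≥25).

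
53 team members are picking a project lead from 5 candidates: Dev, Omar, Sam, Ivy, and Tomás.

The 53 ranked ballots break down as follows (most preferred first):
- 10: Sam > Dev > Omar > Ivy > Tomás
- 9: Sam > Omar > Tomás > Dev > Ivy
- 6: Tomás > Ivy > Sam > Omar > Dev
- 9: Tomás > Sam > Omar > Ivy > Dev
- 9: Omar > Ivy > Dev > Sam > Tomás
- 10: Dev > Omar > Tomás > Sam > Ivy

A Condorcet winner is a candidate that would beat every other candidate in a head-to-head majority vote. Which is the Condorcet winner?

Sam vs Dev: 34–19
Sam vs Omar: 34–19
Sam vs Ivy: 38–15
Sam vs Tomás: 28–25
Sam beats every other candidate.

Sam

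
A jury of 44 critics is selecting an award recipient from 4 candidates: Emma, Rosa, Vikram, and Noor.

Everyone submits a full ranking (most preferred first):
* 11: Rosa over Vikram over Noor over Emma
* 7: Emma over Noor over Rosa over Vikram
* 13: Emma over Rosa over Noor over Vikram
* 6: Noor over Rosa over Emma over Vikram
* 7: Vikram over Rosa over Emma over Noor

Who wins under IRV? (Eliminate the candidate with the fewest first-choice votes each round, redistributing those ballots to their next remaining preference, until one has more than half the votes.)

Rosa

Round 1: Emma 20, Rosa 11, Vikram 7, Noor 6. Noor eliminated.
Round 2: Emma 20, Rosa 17, Vikram 7. Vikram eliminated.
Round 3: Emma 20, Rosa 24. Rosa has a majority (≥23).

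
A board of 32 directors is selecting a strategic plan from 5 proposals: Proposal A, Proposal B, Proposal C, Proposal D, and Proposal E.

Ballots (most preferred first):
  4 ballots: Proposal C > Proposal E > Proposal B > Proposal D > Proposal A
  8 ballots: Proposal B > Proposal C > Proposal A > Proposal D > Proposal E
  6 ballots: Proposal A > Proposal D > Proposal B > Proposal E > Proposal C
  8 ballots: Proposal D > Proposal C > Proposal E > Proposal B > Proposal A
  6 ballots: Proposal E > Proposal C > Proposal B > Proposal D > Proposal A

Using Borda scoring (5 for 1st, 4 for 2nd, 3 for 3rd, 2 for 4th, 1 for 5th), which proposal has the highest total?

Proposal C

Proposal A: 4×1 + 8×3 + 6×5 + 8×1 + 6×1 = 72
Proposal B: 4×3 + 8×5 + 6×3 + 8×2 + 6×3 = 104
Proposal C: 4×5 + 8×4 + 6×1 + 8×4 + 6×4 = 114
Proposal D: 4×2 + 8×2 + 6×4 + 8×5 + 6×2 = 100
Proposal E: 4×4 + 8×1 + 6×2 + 8×3 + 6×5 = 90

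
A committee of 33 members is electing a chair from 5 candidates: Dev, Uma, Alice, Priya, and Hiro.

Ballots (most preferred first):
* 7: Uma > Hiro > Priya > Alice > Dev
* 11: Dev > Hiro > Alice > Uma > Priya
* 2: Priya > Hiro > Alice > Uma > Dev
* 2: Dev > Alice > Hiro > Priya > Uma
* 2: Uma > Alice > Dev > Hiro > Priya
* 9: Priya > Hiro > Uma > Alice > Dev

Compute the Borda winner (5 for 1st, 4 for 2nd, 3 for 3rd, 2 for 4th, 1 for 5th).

Hiro

Dev: 7×1 + 11×5 + 2×1 + 2×5 + 2×3 + 9×1 = 89
Uma: 7×5 + 11×2 + 2×2 + 2×1 + 2×5 + 9×3 = 100
Alice: 7×2 + 11×3 + 2×3 + 2×4 + 2×4 + 9×2 = 87
Priya: 7×3 + 11×1 + 2×5 + 2×2 + 2×1 + 9×5 = 93
Hiro: 7×4 + 11×4 + 2×4 + 2×3 + 2×2 + 9×4 = 126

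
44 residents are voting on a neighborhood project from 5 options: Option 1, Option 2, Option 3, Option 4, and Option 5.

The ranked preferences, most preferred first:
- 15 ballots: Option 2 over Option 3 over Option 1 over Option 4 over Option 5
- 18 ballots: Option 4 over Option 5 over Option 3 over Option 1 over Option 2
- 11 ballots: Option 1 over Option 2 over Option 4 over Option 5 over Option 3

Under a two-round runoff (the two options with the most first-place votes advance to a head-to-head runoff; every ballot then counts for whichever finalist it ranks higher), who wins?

Round 1 first-place votes: Option 1 11, Option 2 15, Option 3 0, Option 4 18, Option 5 0. Option 4 and Option 2 advance.
Runoff: Option 4 is ranked above Option 2 on 18 ballots, Option 2 above Option 4 on 26.

Option 2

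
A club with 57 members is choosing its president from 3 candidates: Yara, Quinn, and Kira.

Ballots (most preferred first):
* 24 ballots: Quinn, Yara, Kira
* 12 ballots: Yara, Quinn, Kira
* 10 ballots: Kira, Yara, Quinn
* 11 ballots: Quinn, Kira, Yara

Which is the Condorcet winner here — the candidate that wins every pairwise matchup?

Quinn vs Yara: 35–22
Quinn vs Kira: 47–10
Quinn beats every other candidate.

Quinn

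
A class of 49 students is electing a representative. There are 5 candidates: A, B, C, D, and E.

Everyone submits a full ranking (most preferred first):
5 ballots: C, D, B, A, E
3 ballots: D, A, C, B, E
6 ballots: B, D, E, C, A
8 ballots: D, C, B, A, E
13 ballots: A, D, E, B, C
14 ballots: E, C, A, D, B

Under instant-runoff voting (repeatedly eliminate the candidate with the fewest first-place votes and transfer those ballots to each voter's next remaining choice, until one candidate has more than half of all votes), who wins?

Round 1: A 13, B 6, C 5, D 11, E 14. C eliminated.
Round 2: A 13, B 6, D 16, E 14. B eliminated.
Round 3: A 13, D 22, E 14. A eliminated.
Round 4: D 35, E 14. D has a majority (≥25).

D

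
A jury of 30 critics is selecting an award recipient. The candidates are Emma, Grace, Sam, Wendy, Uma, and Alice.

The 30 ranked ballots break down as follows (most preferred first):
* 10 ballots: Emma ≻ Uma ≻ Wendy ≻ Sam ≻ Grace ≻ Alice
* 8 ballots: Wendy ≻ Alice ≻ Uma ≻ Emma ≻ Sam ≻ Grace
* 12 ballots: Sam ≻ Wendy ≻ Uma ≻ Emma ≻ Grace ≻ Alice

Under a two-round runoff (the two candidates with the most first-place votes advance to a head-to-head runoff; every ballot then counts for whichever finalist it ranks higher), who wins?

Round 1 first-place votes: Emma 10, Grace 0, Sam 12, Wendy 8, Uma 0, Alice 0. Sam and Emma advance.
Runoff: Sam is ranked above Emma on 12 ballots, Emma above Sam on 18.

Emma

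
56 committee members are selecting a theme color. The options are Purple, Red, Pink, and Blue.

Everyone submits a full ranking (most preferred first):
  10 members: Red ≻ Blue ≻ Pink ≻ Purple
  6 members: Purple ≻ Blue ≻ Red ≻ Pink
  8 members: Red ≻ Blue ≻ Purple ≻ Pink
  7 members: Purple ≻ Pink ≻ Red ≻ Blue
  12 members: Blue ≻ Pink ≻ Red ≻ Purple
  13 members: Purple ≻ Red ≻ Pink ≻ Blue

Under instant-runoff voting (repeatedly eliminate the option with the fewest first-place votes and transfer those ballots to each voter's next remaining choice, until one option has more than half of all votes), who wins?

Round 1: Purple 26, Red 18, Pink 0, Blue 12. Pink eliminated.
Round 2: Purple 26, Red 18, Blue 12. Blue eliminated.
Round 3: Purple 26, Red 30. Red has a majority (≥29).

Red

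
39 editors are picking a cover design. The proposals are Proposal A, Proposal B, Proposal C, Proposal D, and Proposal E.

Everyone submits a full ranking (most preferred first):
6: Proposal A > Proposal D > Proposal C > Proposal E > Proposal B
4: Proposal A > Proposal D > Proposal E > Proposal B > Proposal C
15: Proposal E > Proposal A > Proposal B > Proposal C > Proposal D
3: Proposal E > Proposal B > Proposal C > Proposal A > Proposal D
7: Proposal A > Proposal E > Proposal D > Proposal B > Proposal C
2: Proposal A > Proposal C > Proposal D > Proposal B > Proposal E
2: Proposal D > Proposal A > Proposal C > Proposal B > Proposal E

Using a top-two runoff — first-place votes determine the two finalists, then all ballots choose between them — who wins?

Proposal A

Round 1 first-place votes: Proposal A 19, Proposal B 0, Proposal C 0, Proposal D 2, Proposal E 18. Proposal A and Proposal E advance.
Runoff: Proposal A is ranked above Proposal E on 21 ballots, Proposal E above Proposal A on 18.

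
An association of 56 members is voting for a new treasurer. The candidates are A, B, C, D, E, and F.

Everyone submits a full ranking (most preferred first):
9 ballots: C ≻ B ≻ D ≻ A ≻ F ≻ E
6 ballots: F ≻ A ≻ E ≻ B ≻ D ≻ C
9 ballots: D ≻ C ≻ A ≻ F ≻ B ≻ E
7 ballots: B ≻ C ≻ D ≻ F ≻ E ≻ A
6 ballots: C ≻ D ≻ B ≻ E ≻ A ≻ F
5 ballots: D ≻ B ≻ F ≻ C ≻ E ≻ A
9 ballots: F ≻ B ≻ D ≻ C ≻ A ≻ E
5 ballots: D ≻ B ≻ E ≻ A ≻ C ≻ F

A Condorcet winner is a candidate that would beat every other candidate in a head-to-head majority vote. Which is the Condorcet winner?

B vs A: 41–15
B vs C: 32–24
B vs D: 31–25
B vs E: 50–6
B vs F: 32–24
B beats every other candidate.

B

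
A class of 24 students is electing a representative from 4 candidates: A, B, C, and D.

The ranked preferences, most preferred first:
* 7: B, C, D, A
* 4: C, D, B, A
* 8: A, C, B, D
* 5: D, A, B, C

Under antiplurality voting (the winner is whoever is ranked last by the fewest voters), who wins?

Last-place votes: A 11, B 0, C 5, D 8.

B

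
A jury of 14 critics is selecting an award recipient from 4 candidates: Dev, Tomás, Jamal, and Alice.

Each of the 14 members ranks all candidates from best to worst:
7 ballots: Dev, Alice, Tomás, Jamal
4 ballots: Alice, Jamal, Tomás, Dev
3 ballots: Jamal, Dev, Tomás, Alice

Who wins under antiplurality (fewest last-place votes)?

Last-place votes: Dev 4, Tomás 0, Jamal 7, Alice 3.

Tomás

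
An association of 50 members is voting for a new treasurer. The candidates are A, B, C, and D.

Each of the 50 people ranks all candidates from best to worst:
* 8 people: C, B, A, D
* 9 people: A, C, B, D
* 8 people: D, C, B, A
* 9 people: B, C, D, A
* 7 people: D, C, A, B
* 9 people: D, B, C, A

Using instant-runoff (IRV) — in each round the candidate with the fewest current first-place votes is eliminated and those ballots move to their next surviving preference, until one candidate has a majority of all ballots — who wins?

Round 1: A 9, B 9, C 8, D 24. C eliminated.
Round 2: A 9, B 17, D 24. A eliminated.
Round 3: B 26, D 24. B has a majority (≥26).

B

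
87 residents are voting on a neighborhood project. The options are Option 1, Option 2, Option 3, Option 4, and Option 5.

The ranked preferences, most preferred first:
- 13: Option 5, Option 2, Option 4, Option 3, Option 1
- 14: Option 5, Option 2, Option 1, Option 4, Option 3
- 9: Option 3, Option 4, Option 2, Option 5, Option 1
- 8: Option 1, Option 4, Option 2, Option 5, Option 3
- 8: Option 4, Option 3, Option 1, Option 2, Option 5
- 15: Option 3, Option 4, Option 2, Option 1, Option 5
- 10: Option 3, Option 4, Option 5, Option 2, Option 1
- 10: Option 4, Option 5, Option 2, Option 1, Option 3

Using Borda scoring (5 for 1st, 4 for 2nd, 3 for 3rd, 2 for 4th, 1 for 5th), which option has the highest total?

Option 1: 13×1 + 14×3 + 9×1 + 8×5 + 8×3 + 15×2 + 10×1 + 10×2 = 188
Option 2: 13×4 + 14×4 + 9×3 + 8×3 + 8×2 + 15×3 + 10×2 + 10×3 = 270
Option 3: 13×2 + 14×1 + 9×5 + 8×1 + 8×4 + 15×5 + 10×5 + 10×1 = 260
Option 4: 13×3 + 14×2 + 9×4 + 8×4 + 8×5 + 15×4 + 10×4 + 10×5 = 325
Option 5: 13×5 + 14×5 + 9×2 + 8×2 + 8×1 + 15×1 + 10×3 + 10×4 = 262

Option 4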